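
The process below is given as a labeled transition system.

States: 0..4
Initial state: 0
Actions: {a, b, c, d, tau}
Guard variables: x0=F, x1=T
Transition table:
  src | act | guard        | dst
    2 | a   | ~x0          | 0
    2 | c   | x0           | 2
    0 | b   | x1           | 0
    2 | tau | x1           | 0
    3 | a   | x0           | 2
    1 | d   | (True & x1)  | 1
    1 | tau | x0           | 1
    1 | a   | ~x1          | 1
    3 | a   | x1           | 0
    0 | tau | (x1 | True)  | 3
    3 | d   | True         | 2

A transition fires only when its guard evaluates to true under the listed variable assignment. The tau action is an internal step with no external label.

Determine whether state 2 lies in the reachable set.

After dropping false guards: 7 live edges.
depth 0: {0}
depth 1: {3}  total {0,3}
depth 2: {2}  total {0,2,3}
R = {0,2,3}
trace reaching 2: tau·d

Answer: REACHABLE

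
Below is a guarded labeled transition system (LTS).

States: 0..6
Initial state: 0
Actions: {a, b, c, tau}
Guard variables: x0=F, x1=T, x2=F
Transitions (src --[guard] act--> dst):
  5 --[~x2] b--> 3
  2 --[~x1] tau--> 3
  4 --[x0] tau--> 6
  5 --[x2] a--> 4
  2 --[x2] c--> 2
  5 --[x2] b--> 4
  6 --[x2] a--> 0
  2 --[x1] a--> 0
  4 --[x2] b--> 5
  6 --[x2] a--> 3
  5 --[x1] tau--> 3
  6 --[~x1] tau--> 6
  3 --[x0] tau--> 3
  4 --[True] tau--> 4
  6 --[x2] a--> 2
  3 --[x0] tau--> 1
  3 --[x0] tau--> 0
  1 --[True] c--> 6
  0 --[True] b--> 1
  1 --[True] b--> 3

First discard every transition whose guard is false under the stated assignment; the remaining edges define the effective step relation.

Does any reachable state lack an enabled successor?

Answer: DEADLOCK at state 3

Analysis:
R = {0,1,3,6}
  0: b→1  [deg 1]
  1: b→3  c→6  [deg 2]
  3: ∅  [no exit]
  6: ∅  [no exit]
Path to 3: b·b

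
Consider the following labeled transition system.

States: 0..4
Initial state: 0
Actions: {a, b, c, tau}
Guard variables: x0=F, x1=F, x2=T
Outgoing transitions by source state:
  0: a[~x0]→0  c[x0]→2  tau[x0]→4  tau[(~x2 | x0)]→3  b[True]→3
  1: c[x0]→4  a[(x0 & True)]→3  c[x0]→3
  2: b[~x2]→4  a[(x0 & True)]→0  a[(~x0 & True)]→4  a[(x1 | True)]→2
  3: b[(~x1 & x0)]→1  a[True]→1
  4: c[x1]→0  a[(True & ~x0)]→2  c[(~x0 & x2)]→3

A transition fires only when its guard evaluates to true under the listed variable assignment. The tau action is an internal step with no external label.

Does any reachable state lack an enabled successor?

Reachable = {0,1,3}
  0: a→0  b→3  [2 out]
  1: ∅  [deadlock]
  3: a→1  [1 out]
witness 1: b·a

Answer: DEADLOCK at state 1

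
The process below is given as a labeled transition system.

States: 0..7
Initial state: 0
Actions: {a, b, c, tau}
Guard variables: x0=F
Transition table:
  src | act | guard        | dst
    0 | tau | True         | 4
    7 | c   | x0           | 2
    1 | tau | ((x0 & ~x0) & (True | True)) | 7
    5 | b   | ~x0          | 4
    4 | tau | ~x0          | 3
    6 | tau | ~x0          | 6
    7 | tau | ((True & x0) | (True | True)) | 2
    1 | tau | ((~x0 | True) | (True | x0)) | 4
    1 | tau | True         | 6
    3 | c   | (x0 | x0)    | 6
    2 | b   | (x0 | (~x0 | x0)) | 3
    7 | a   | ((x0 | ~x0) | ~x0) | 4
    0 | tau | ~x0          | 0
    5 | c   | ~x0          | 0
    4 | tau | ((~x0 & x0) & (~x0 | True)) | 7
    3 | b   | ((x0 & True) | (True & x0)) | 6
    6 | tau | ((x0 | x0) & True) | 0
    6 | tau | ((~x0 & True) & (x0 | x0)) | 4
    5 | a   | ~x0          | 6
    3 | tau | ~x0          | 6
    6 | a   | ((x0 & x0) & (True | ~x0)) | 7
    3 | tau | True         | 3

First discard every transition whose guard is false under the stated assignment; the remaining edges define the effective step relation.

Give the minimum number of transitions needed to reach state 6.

Answer: 3

Trace:
Breadth-first toward 6:
  Layer 0: {0}
  Layer 1: {4}
  Layer 2: {3}
  Layer 3: {6}
6 enters at depth 3; path tau·tau·tau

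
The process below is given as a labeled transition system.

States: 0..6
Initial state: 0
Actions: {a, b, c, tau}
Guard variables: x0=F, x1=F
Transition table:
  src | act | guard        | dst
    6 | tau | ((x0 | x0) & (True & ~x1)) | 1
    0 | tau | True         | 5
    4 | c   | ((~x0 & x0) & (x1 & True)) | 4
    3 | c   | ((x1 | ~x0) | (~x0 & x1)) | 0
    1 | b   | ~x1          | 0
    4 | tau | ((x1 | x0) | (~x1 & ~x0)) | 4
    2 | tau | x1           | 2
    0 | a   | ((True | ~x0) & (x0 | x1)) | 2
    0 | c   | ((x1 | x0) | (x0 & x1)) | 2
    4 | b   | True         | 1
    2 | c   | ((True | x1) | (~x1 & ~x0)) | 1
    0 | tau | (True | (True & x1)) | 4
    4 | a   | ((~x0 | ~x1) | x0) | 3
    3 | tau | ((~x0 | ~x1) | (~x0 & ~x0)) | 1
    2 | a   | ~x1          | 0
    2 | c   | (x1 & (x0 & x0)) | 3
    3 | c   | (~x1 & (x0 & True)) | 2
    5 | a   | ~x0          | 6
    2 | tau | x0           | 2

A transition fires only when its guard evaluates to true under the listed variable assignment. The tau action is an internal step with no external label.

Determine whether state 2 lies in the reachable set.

11 transition(s) survive guard evaluation.
Layer 0: {0}
Layer 1: {4,5}  total {0,4,5}
Layer 2: {1,3,6}  total {0,1,3,4,5,6}
R = {0,1,3,4,5,6}

Answer: UNREACHABLE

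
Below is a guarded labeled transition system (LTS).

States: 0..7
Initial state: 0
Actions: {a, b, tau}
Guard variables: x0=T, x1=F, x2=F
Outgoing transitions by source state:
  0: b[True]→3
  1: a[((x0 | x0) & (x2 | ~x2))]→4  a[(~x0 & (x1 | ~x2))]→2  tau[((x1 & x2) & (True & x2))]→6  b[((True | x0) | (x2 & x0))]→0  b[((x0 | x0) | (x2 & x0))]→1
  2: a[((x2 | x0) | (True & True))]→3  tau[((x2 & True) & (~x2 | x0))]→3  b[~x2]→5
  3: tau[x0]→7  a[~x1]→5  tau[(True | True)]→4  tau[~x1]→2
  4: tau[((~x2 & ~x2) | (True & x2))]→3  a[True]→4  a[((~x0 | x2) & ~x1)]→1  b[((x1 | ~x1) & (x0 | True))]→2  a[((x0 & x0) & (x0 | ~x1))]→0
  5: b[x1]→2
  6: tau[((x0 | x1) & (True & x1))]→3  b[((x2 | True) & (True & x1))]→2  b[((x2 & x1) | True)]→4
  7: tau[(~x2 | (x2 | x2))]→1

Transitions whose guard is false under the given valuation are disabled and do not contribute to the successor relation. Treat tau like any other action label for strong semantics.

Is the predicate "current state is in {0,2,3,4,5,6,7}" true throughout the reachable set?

Answer: INVARIANT VIOLATED at state 1

Analysis:
Safe = {0,2,3,4,5,6,7}
R = {0,1,2,3,4,5,7}
  0: ✓
  1: outside
  2: ✓
  3: ✓
  4: ✓
  5: ✓
  7: ✓
reach 1 via b·tau·tau — violates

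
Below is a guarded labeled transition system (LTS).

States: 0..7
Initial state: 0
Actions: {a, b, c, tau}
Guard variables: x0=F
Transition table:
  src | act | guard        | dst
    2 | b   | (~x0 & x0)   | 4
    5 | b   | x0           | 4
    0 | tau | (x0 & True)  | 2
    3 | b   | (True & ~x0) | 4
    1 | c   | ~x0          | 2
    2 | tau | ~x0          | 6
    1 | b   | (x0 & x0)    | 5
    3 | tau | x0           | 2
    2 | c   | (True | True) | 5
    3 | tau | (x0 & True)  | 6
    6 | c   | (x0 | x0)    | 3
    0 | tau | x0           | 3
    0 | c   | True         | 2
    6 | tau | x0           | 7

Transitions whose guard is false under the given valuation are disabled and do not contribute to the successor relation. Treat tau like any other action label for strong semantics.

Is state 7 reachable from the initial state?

5 transition(s) survive guard evaluation.
L0 = {0}
L1 = {2}  cumulative {0,2}
L2 = {5,6}  cumulative {0,2,5,6}
Reachable = {0,2,5,6}

Answer: UNREACHABLE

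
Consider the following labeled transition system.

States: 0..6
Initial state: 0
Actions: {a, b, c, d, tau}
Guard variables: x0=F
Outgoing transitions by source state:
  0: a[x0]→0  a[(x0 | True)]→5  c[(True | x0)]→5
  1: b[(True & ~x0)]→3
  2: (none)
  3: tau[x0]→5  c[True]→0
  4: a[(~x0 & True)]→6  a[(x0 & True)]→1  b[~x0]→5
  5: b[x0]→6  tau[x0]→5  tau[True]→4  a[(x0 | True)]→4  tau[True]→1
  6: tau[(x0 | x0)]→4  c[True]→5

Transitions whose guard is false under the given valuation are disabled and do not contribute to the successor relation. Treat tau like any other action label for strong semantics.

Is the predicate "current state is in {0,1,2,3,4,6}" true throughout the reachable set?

Answer: INVARIANT VIOLATED at state 5

Trace:
Safe = {0,1,2,3,4,6}
Reachable = {0,1,3,4,5,6}
  0: ✓
  1: ✓
  3: ✓
  4: ✓
  5: VIOLATES
  6: ✓
witness against invariant: a → 5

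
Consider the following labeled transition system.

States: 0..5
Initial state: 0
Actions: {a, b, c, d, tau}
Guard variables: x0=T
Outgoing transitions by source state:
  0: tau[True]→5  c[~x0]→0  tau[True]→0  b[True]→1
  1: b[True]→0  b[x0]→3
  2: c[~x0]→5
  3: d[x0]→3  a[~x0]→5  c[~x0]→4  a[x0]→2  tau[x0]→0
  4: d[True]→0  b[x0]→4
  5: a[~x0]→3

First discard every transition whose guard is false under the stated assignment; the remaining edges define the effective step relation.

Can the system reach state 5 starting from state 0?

Answer: REACHABLE

Analysis:
10 transition(s) survive guard evaluation.
Layer 0: {0}
Layer 1: {1,5}  cumulative {0,1,5}
Layer 2: {3}  cumulative {0,1,3,5}
Layer 3: {2}  cumulative {0,1,2,3,5}
R = {0,1,2,3,5}
trace reaching 5: tau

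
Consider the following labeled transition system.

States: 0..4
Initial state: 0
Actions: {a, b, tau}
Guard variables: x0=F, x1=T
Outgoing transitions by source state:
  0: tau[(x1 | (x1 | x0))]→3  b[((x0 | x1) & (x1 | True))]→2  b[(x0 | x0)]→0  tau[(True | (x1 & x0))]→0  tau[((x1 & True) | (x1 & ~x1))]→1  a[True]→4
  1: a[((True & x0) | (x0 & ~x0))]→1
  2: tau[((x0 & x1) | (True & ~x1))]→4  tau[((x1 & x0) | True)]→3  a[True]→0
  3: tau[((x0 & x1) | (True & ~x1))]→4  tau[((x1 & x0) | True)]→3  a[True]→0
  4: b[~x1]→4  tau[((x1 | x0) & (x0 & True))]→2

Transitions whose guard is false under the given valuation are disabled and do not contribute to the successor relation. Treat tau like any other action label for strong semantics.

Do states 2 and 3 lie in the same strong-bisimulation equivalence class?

Answer: BISIMILAR

Trace:
Refine partition for ~:
  P[0] = {{0,1,2,3,4}}
  P[1] = {{0},{1,4},{2,3}}
Fixed point at round 2; 3 class(es).
2∈{2,3}, 3∈{2,3}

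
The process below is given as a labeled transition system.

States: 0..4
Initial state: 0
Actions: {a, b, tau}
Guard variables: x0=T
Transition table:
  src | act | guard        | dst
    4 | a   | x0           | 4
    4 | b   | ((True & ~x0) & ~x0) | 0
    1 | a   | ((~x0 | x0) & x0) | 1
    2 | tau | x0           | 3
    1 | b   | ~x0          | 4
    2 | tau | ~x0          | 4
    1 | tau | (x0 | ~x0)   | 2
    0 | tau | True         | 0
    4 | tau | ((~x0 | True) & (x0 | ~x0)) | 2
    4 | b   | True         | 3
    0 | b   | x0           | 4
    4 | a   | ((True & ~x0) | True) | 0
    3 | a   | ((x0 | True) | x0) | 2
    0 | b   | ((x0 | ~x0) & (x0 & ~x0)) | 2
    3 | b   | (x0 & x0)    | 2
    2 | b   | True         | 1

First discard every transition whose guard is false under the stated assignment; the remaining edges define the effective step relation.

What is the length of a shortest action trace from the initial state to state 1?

Layered search for 1:
  L0 = {0}
  L1 = {4}
  L2 = {2,3}
  L3 = {1}
depth(1)=3, e.g. b·tau·b

Answer: 3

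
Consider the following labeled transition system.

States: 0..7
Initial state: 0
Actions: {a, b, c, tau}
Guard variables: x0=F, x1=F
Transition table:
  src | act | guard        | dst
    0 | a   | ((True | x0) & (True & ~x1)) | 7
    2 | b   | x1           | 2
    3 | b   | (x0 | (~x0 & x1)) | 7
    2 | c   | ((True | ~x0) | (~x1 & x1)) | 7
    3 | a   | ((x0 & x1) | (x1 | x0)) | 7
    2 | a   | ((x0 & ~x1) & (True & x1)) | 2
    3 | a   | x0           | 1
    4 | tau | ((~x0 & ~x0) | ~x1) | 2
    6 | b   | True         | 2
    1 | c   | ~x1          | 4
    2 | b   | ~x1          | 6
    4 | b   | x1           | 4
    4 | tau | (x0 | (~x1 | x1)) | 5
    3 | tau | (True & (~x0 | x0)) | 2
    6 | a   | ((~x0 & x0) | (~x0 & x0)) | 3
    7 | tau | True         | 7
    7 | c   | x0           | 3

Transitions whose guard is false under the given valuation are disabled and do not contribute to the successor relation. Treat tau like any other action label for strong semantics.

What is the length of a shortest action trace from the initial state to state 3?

Answer: UNREACHABLE

Trace:
Breadth-first toward 3:
  Layer 0: {0}
  Layer 1: {7}
3 never appears.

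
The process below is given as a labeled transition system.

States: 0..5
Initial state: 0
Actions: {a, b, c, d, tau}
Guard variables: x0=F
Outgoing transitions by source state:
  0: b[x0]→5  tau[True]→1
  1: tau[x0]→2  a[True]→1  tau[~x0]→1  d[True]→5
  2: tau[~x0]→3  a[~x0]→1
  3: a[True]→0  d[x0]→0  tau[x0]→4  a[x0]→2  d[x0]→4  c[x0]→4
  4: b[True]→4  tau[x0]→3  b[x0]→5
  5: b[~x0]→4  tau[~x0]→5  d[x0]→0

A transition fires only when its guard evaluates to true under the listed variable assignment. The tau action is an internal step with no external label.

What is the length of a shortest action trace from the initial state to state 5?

Layered search for 5:
  L0 = {0}
  L1 = {1}
  L2 = {5}
depth(5)=2, e.g. tau·d

Answer: 2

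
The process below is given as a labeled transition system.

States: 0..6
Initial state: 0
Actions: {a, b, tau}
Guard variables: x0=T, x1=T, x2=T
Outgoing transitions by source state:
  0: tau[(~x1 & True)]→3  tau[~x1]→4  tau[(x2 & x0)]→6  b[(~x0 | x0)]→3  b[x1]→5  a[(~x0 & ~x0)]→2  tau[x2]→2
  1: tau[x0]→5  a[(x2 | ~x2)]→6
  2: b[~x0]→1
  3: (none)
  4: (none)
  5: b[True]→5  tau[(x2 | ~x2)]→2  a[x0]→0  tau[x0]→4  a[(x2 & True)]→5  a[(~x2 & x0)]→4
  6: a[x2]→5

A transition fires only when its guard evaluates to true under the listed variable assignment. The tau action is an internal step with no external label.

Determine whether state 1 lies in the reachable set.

Guard filter leaves 12 enabled edge(s).
Layer 0: {0}
Layer 1: {2,3,5,6}  now seen {0,2,3,5,6}
Layer 2: {4}  now seen {0,2,3,4,5,6}
R = {0,2,3,4,5,6}

Answer: UNREACHABLE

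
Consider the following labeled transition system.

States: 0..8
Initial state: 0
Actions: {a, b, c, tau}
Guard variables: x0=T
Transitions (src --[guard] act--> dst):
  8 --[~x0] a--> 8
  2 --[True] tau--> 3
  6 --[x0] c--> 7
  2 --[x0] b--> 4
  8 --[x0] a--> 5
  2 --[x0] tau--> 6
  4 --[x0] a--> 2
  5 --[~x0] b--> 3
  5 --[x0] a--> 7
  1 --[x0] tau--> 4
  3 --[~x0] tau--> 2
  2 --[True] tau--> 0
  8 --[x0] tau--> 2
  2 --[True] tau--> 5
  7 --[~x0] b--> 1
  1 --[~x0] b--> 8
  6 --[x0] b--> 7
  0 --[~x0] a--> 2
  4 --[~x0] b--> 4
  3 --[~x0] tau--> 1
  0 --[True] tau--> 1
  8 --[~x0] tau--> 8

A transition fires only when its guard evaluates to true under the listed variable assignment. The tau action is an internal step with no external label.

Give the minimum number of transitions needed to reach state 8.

Answer: UNREACHABLE

Working:
Layered search for 8:
  L0 = {0}
  L1 = {1}
  L2 = {4}
  L3 = {2}
  L4 = {3,5,6}
  L5 = {7}
8 never appears.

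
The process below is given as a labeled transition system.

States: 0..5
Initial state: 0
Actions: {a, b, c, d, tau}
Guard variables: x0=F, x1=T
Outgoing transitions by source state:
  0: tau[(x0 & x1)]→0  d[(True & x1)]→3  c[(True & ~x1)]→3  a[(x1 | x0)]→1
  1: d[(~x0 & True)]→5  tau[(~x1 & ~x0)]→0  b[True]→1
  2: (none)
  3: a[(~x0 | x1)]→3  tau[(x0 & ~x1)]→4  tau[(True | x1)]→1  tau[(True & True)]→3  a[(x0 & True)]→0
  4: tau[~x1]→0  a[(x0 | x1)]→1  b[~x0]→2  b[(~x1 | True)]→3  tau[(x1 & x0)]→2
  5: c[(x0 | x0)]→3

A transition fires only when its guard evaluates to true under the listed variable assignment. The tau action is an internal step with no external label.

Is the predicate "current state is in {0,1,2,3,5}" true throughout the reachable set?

Inv-set: {0,1,2,3,5}
Reachable = {0,1,3,5}
  0: ✓
  1: ✓
  3: ✓
  5: ✓

Answer: INVARIANT HOLDS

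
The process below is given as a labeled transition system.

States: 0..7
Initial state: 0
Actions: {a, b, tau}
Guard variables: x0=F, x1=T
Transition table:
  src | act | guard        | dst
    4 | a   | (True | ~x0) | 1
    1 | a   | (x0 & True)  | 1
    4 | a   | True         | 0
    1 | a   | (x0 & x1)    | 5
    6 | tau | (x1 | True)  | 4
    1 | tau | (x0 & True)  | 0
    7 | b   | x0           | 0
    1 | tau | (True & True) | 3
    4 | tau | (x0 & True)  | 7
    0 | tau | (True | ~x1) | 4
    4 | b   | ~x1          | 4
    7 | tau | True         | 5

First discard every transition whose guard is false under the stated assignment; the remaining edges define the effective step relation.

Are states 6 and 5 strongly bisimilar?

Answer: NOT BISIMILAR

Analysis:
Compute ~ classes (split until stable):
  round 0: {{0,1,2,3,4,5,6,7}}
  round 1: {{0,1,6,7},{2,3,5},{4}}
  round 2: {{0,6},{1,7},{2,3,5},{4}}
4 equivalence class(es) (converged in 3)
[6]={0,6}  [5]={2,3,5}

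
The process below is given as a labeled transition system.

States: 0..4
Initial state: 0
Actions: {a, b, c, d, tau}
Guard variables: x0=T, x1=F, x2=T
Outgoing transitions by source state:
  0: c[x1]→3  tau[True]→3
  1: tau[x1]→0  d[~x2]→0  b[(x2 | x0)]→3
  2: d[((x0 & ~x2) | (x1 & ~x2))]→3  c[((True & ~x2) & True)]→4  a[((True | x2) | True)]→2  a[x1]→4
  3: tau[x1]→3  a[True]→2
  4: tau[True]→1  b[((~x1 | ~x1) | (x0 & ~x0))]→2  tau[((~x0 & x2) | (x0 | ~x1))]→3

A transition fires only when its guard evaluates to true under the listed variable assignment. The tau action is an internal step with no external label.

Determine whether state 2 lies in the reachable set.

Guard filter leaves 7 enabled edge(s).
depth 0: {0}
depth 1: {3}  total {0,3}
depth 2: {2}  total {0,2,3}
Reach set: {0,2,3}
trace reaching 2: tau·a

Answer: REACHABLE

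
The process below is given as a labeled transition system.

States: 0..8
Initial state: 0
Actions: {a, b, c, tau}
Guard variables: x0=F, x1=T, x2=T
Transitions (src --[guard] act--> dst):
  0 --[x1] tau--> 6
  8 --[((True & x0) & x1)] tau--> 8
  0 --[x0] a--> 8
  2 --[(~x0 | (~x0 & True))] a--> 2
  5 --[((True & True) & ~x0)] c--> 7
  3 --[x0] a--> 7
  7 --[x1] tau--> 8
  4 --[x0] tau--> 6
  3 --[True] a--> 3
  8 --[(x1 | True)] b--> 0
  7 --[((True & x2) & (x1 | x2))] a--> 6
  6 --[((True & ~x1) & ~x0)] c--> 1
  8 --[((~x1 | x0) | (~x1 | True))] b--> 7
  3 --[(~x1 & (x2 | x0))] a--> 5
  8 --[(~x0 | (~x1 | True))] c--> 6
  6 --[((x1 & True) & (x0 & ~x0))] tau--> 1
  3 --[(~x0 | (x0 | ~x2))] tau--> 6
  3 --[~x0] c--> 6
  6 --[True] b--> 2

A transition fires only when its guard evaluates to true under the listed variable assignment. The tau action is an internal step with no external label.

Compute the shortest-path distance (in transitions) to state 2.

Answer: 2

Working:
BFS to 2:
  Layer 0: {0}
  Layer 1: {6}
  Layer 2: {2}
first hit 2 at d=2 via tau·b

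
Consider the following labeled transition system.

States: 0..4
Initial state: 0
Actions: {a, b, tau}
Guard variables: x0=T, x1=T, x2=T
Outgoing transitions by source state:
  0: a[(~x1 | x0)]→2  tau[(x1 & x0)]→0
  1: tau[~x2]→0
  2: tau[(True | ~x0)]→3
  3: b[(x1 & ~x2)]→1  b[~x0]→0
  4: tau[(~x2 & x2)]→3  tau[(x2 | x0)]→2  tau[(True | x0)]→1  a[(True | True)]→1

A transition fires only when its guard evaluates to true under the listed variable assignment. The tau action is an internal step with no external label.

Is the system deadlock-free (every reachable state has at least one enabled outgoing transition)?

Answer: DEADLOCK at state 3

Trace:
Reachable = {0,2,3}
  0: a→2  tau→0  [2 exit(s)]
  2: tau→3  [1 exit(s)]
  3: ∅  [deadlock]
trace reaching 3: a·tau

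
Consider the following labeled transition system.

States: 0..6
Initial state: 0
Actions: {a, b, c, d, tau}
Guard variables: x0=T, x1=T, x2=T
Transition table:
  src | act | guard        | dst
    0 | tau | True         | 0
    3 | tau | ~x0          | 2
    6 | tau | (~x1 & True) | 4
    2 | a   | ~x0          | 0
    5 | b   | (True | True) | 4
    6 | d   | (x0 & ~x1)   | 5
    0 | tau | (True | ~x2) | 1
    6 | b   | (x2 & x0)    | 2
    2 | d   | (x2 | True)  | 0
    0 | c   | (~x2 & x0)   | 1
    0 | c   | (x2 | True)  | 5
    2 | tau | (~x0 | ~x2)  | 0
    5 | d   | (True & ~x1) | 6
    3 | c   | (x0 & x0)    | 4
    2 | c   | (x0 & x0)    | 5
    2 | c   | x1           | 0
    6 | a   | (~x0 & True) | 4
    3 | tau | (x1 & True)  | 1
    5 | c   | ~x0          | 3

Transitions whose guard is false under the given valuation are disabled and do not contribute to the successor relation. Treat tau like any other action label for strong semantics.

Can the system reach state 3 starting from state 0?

After dropping false guards: 10 live edges.
L0 = {0}
L1 = {1,5}  cumulative {0,1,5}
L2 = {4}  cumulative {0,1,4,5}
Reachable = {0,1,4,5}

Answer: UNREACHABLE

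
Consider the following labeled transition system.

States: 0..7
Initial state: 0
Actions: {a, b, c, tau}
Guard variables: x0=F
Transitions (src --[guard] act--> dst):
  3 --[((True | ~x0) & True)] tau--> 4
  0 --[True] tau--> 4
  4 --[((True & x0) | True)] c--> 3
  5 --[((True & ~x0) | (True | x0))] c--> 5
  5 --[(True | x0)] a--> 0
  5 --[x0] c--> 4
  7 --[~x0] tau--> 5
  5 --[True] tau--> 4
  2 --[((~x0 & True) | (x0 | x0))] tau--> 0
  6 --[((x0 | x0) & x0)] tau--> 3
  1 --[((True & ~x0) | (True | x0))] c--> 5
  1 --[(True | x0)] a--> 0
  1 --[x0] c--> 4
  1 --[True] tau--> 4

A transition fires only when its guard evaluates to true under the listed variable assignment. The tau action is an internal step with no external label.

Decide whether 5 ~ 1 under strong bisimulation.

Answer: BISIMILAR

Analysis:
Bisimulation quotient by refinement:
  round 0: {{0,1,2,3,4,5,6,7}}
  round 1: {{0,2,3,7},{1,5},{4},{6}}
  round 2: {{0,3},{1,5},{2},{4},{6},{7}}
6 equivalence class(es) (converged in 3)
5∈{1,5}, 1∈{1,5}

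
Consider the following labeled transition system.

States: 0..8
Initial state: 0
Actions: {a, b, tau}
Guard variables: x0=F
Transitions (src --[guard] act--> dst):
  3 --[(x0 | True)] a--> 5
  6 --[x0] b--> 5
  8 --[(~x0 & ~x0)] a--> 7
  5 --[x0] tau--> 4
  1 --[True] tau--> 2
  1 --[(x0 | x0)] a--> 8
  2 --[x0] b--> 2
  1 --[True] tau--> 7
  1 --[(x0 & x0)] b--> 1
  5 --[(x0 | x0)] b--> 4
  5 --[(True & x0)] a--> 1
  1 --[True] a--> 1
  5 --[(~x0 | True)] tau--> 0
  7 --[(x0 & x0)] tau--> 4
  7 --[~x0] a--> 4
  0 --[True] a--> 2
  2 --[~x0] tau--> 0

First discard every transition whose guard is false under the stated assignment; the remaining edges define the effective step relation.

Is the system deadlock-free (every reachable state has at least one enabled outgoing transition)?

Answer: DEADLOCK-FREE

Working:
Reachable = {0,2}
  0: a→2  [1 exit(s)]
  2: tau→0  [1 exit(s)]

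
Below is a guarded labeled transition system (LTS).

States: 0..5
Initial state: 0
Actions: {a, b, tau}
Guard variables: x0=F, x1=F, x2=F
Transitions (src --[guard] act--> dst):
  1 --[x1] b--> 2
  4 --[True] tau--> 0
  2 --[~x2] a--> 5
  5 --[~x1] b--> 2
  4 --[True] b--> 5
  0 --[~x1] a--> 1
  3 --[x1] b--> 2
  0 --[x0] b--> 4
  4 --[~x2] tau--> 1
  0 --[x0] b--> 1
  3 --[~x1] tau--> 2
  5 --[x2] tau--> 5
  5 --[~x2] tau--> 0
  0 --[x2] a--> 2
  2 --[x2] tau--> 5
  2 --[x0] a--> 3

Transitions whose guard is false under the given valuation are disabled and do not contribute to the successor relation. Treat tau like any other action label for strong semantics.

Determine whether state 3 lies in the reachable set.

After dropping false guards: 8 live edges.
depth 0: {0}
depth 1: {1}  cumulative {0,1}
Reachable = {0,1}

Answer: UNREACHABLE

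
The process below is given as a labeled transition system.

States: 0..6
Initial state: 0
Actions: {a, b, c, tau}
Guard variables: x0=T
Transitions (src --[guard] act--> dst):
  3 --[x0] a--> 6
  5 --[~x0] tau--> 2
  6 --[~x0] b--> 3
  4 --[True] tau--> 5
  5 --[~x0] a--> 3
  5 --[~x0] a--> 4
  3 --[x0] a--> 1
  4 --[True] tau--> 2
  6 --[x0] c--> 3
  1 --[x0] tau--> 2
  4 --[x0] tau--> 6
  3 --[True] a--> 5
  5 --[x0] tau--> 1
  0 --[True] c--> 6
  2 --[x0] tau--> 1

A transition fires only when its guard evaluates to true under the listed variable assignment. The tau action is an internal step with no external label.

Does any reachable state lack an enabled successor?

Answer: DEADLOCK-FREE

Analysis:
R = {0,1,2,3,5,6}
  0: c→6  [1 out]
  1: tau→2  [1 out]
  2: tau→1  [1 out]
  3: a→1  a→5  a→6  [3 out]
  5: tau→1  [1 out]
  6: c→3  [1 out]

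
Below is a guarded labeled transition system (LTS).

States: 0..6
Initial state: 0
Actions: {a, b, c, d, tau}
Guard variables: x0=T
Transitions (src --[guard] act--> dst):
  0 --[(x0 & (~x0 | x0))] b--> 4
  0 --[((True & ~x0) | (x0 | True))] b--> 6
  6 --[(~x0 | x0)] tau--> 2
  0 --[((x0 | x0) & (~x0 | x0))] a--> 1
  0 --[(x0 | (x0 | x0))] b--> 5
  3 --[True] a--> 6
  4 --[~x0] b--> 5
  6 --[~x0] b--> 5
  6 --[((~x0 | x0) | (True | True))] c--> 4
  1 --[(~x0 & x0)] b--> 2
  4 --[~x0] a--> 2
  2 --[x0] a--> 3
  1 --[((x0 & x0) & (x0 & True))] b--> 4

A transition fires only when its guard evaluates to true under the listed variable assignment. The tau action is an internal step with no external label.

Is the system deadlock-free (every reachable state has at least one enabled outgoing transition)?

Reach set: {0,1,2,3,4,5,6}
  0: a→1  b→4  b→5  b→6  [4 exit(s)]
  1: b→4  [1 exit(s)]
  2: a→3  [1 exit(s)]
  3: a→6  [1 exit(s)]
  4: ∅  [deadlock]
  5: ∅  [deadlock]
  6: c→4  tau→2  [2 exit(s)]
Path to 4: b

Answer: DEADLOCK at state 4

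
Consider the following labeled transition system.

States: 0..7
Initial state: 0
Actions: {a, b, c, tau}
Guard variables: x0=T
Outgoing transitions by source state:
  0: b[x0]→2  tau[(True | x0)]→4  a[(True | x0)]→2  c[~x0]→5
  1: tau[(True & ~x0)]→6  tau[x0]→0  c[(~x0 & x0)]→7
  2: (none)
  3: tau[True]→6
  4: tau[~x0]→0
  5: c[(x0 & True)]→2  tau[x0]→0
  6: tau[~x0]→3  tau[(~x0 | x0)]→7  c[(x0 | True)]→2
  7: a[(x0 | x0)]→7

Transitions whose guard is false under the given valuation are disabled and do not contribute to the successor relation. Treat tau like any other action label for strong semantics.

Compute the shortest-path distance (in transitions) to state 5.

Breadth-first toward 5:
  Layer 0: {0}
  Layer 1: {2,4}
5 never appears.

Answer: UNREACHABLE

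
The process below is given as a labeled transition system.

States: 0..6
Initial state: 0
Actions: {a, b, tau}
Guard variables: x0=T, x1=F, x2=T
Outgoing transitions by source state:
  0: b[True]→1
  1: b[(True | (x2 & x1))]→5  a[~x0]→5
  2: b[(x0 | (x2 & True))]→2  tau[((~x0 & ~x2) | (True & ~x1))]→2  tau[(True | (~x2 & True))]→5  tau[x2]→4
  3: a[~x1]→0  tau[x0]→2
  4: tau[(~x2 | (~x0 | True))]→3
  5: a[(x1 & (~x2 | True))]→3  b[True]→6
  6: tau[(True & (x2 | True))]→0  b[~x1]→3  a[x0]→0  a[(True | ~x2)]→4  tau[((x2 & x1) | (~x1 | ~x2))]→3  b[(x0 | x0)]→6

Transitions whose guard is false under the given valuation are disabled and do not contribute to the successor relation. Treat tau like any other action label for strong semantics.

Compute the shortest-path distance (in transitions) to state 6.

Answer: 3

Working:
Layered search for 6:
  Layer 0: {0}
  Layer 1: {1}
  Layer 2: {5}
  Layer 3: {6}
6 enters at depth 3; path b·b·b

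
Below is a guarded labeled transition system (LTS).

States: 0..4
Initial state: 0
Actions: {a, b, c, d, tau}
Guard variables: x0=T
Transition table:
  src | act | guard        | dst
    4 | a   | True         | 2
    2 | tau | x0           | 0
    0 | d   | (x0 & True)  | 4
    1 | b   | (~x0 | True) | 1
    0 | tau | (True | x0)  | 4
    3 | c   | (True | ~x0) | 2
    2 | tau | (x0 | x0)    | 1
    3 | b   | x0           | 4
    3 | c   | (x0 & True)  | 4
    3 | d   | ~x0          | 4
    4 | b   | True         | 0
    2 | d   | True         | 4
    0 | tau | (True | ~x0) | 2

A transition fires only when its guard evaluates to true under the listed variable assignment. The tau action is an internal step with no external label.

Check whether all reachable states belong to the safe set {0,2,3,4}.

Answer: INVARIANT VIOLATED at state 1

Trace:
Inv-set: {0,2,3,4}
Reach set: {0,1,2,4}
  0: safe
  1: outside
  2: safe
  4: safe
counterexample path to 1: tau·tau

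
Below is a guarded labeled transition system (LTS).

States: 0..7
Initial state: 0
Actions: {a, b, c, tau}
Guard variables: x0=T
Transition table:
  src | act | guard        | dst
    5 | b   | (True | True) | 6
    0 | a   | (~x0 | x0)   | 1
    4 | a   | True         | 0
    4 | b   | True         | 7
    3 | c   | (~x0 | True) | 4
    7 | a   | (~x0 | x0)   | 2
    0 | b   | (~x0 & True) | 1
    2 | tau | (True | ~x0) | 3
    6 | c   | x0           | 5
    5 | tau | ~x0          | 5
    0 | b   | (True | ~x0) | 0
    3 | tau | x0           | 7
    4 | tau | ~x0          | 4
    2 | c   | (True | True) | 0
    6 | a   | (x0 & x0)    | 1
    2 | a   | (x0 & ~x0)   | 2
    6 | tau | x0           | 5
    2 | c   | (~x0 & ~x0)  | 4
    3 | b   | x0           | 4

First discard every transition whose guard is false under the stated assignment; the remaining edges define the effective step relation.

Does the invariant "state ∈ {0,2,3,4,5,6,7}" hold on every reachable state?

Answer: INVARIANT VIOLATED at state 1

Trace:
Safe = {0,2,3,4,5,6,7}
R = {0,1}
  0: ✓
  1: ✗ unsafe
counterexample path to 1: a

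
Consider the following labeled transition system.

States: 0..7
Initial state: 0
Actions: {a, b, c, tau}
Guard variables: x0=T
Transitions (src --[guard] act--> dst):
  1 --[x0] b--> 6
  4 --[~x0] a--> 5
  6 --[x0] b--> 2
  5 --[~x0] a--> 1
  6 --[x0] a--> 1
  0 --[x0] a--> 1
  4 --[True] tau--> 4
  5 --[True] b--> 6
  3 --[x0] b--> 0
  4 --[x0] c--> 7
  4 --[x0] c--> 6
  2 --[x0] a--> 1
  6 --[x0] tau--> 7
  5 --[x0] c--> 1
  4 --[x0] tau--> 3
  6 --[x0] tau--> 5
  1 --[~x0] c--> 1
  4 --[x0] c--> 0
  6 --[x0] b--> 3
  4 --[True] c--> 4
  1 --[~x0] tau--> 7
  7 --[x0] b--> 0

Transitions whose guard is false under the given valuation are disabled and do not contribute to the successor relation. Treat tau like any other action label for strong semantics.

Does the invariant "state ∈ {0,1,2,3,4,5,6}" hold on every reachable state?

Answer: INVARIANT VIOLATED at state 7

Trace:
Safe = {0,1,2,3,4,5,6}
Reach set: {0,1,2,3,5,6,7}
  0: ✓
  1: ✓
  2: ✓
  3: ✓
  5: ✓
  6: ✓
  7: ✗ unsafe
counterexample path to 7: a·b·tau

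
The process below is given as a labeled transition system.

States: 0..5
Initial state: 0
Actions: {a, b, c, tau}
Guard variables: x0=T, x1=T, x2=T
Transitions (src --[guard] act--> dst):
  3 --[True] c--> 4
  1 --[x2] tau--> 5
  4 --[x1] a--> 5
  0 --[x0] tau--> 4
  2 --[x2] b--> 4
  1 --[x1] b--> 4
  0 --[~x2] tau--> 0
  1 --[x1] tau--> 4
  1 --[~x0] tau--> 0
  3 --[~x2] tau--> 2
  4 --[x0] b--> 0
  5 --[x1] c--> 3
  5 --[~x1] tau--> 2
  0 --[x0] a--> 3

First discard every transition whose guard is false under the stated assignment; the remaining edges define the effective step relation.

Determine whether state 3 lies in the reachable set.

Answer: REACHABLE

Analysis:
Guard filter leaves 10 enabled edge(s).
L0 = {0}
L1 = {3,4}  total {0,3,4}
L2 = {5}  total {0,3,4,5}
R = {0,3,4,5}
witness 3: a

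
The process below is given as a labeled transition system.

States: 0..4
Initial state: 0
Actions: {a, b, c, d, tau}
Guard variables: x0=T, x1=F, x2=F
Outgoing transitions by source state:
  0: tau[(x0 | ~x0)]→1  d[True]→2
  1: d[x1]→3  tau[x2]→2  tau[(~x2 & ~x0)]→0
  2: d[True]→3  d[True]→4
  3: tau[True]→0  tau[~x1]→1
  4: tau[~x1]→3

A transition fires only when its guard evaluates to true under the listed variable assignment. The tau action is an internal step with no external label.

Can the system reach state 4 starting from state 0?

7 transition(s) survive guard evaluation.
Layer 0: {0}
Layer 1: {1,2}  cumulative {0,1,2}
Layer 2: {3,4}  cumulative {0,1,2,3,4}
R = {0,1,2,3,4}
witness 4: d·d

Answer: REACHABLE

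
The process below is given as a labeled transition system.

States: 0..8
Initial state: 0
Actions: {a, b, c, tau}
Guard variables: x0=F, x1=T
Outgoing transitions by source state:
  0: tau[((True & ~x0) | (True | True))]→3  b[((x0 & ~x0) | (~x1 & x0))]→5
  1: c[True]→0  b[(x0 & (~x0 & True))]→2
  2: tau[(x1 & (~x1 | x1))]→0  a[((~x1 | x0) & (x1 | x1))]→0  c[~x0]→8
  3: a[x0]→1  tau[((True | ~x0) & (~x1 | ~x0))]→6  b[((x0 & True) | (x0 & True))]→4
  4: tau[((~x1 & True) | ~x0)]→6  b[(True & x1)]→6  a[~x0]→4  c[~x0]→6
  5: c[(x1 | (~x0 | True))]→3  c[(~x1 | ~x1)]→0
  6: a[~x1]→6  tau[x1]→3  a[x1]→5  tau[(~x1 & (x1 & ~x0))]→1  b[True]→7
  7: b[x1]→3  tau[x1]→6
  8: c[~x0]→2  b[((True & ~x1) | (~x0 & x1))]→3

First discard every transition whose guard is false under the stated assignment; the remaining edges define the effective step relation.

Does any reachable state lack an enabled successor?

R = {0,3,5,6,7}
  0: tau→3  [1 out]
  3: tau→6  [1 out]
  5: c→3  [1 out]
  6: a→5  b→7  tau→3  [3 out]
  7: b→3  tau→6  [2 out]

Answer: DEADLOCK-FREE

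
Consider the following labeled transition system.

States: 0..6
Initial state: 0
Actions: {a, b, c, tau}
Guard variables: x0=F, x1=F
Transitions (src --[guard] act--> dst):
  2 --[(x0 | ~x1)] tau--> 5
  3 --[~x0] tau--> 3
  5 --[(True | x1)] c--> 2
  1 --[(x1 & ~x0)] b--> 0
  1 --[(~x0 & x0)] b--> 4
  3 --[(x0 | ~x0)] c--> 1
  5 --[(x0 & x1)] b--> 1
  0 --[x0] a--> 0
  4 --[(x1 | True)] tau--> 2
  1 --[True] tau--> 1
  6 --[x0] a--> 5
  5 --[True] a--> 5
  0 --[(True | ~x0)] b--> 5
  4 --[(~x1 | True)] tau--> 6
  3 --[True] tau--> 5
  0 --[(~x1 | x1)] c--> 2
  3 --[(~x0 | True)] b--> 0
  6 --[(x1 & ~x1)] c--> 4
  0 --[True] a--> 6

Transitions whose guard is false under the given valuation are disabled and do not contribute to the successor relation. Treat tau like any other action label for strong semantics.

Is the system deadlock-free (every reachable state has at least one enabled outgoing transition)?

Reachable = {0,2,5,6}
  0: a→6  b→5  c→2  [3 out]
  2: tau→5  [1 out]
  5: a→5  c→2  [2 out]
  6: ∅  [deadlock]
witness 6: a

Answer: DEADLOCK at state 6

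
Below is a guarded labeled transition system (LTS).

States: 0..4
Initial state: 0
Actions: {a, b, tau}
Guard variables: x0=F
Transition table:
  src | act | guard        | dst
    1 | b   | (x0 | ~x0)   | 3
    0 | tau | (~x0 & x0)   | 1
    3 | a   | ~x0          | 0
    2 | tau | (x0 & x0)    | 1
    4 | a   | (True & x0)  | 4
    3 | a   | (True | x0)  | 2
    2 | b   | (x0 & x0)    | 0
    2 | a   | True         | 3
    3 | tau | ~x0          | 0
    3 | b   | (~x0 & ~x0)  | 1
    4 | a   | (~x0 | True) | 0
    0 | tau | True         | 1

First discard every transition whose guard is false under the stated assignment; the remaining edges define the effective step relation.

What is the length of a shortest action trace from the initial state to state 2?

BFS to 2:
  depth 0: {0}
  depth 1: {1}
  depth 2: {3}
  depth 3: {2}
depth(2)=3, e.g. tau·b·a

Answer: 3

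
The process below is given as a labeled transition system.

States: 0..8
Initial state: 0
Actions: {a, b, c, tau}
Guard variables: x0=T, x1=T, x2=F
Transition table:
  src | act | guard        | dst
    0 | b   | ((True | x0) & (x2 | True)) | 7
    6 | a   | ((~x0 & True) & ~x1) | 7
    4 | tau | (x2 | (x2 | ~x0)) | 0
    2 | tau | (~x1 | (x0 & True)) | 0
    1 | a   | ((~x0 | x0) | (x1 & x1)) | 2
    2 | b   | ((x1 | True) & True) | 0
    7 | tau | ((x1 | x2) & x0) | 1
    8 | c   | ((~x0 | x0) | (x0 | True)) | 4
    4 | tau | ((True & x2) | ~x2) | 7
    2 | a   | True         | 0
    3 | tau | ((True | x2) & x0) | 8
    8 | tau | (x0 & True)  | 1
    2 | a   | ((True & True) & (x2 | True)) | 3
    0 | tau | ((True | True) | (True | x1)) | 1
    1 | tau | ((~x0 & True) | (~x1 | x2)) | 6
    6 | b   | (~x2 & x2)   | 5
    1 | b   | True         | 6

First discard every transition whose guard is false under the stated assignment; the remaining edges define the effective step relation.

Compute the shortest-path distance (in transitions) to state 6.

BFS to 6:
  L0 = {0}
  L1 = {1,7}
  L2 = {2,6}
6 enters at depth 2; path tau·b

Answer: 2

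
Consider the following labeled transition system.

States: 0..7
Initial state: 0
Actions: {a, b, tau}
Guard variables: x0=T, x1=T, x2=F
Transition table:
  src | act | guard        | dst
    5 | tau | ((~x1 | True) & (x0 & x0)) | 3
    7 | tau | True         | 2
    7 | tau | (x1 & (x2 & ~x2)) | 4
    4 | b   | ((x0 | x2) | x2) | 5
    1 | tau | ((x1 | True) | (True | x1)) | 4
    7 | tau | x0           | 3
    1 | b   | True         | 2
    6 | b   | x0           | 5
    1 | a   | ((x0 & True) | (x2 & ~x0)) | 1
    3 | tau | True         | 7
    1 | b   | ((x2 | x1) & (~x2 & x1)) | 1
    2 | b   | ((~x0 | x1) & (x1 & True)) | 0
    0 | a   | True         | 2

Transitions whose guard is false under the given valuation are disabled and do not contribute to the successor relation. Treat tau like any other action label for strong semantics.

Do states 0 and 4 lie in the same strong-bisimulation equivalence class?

Bisimulation quotient by refinement:
  round 0: {{0,1,2,3,4,5,6,7}}
  round 1: {{0},{1},{2,4,6},{3,5,7}}
  round 2: {{0},{1},{2},{3,5},{4,6},{7}}
  round 3: {{0},{1},{2},{3},{4,6},{5},{7}}
stable after 4 split(s): 7 block(s)
class of 0: {0}; class of 4: {4,6}

Answer: NOT BISIMILAR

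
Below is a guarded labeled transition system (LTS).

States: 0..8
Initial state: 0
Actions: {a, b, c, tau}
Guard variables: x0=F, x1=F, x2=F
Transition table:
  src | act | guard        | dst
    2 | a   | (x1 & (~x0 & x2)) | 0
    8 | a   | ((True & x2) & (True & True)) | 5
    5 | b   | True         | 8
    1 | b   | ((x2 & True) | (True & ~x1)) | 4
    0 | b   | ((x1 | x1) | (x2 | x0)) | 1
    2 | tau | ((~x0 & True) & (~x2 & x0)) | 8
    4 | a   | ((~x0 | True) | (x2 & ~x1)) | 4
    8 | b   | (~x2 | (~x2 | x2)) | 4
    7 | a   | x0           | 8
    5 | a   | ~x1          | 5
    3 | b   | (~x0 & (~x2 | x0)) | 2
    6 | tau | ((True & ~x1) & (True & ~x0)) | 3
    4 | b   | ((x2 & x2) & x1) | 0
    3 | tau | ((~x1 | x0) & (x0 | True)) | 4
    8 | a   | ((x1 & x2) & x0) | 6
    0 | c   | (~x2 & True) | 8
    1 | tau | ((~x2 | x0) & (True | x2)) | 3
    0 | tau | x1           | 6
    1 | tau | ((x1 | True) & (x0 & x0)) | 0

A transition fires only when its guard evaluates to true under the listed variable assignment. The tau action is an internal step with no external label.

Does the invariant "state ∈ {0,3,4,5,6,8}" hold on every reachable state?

Allowed set {0,3,4,5,6,8}
Reachable = {0,4,8}
  0: safe
  4: safe
  8: safe

Answer: INVARIANT HOLDS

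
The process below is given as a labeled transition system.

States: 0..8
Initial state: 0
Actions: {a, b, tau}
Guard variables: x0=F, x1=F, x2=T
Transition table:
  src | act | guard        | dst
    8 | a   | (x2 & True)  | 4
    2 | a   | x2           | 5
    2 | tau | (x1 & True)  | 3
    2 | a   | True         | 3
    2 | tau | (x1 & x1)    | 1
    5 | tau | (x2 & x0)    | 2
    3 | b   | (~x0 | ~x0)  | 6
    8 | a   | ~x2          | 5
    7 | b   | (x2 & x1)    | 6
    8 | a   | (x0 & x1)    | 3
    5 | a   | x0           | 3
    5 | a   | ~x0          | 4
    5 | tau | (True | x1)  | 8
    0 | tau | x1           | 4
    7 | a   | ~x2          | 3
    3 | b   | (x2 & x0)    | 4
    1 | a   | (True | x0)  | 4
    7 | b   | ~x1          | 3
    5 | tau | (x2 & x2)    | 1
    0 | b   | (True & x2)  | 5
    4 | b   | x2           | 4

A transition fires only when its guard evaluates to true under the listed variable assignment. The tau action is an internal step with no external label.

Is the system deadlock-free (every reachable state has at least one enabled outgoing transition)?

Answer: DEADLOCK-FREE

Analysis:
R = {0,1,4,5,8}
  0: b→5  [deg 1]
  1: a→4  [deg 1]
  4: b→4  [deg 1]
  5: a→4  tau→1  tau→8  [deg 3]
  8: a→4  [deg 1]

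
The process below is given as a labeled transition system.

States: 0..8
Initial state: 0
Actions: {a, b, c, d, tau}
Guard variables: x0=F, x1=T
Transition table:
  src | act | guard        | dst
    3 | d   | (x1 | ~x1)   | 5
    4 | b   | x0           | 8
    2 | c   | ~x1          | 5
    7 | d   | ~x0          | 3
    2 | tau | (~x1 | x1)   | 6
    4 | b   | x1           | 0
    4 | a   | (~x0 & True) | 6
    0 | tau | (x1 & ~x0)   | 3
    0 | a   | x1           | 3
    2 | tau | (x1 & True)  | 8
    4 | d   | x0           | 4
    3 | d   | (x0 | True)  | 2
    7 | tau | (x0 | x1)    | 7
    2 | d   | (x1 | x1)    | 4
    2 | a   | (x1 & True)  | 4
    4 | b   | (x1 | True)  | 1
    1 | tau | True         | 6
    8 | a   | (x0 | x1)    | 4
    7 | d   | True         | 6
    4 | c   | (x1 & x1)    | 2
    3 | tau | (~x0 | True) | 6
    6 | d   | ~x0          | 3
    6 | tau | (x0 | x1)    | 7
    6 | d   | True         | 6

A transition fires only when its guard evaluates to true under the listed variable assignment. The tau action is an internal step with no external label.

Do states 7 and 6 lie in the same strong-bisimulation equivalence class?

Refine partition for ~:
  round 0: {{0,1,2,3,4,5,6,7,8}}
  round 1: {{0},{1},{2},{3,6,7},{4},{5},{8}}
  round 2: {{0},{1},{2},{3},{4},{5},{6,7},{8}}
8 equivalence class(es) (converged in 3)
7∈{6,7}, 6∈{6,7}

Answer: BISIMILAR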